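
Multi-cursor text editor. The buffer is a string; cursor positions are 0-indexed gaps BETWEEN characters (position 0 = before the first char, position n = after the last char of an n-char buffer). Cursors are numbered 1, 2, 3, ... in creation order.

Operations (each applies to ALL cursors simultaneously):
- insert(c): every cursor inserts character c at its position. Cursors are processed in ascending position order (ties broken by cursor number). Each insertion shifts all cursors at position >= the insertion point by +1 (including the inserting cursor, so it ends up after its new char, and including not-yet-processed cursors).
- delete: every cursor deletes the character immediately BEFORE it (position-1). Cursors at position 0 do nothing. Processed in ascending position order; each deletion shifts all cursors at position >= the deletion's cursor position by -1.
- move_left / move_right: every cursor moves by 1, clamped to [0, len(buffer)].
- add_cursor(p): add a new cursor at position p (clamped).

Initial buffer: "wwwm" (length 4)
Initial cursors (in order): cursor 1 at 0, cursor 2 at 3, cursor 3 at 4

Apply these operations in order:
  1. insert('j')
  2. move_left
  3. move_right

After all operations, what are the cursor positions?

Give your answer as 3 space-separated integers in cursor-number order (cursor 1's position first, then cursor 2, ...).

After op 1 (insert('j')): buffer="jwwwjmj" (len 7), cursors c1@1 c2@5 c3@7, authorship 1...2.3
After op 2 (move_left): buffer="jwwwjmj" (len 7), cursors c1@0 c2@4 c3@6, authorship 1...2.3
After op 3 (move_right): buffer="jwwwjmj" (len 7), cursors c1@1 c2@5 c3@7, authorship 1...2.3

Answer: 1 5 7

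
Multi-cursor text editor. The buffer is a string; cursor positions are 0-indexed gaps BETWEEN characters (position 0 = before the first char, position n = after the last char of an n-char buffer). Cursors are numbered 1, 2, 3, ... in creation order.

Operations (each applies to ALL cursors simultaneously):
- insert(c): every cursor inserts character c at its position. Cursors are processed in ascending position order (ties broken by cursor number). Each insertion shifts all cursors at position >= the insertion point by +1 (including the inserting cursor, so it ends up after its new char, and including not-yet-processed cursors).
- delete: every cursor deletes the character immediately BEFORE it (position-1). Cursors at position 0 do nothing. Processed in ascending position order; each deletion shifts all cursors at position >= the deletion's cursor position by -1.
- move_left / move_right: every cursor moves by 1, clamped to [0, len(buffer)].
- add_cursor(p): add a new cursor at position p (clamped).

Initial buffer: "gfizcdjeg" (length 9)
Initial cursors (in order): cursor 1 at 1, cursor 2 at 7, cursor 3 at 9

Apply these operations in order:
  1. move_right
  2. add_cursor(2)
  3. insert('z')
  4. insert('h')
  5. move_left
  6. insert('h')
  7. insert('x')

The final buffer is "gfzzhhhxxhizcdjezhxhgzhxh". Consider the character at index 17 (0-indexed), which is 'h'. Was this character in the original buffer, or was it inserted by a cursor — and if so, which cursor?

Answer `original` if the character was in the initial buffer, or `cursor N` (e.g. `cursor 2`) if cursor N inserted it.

After op 1 (move_right): buffer="gfizcdjeg" (len 9), cursors c1@2 c2@8 c3@9, authorship .........
After op 2 (add_cursor(2)): buffer="gfizcdjeg" (len 9), cursors c1@2 c4@2 c2@8 c3@9, authorship .........
After op 3 (insert('z')): buffer="gfzzizcdjezgz" (len 13), cursors c1@4 c4@4 c2@11 c3@13, authorship ..14......2.3
After op 4 (insert('h')): buffer="gfzzhhizcdjezhgzh" (len 17), cursors c1@6 c4@6 c2@14 c3@17, authorship ..1414......22.33
After op 5 (move_left): buffer="gfzzhhizcdjezhgzh" (len 17), cursors c1@5 c4@5 c2@13 c3@16, authorship ..1414......22.33
After op 6 (insert('h')): buffer="gfzzhhhhizcdjezhhgzhh" (len 21), cursors c1@7 c4@7 c2@16 c3@20, authorship ..141144......222.333
After op 7 (insert('x')): buffer="gfzzhhhxxhizcdjezhxhgzhxh" (len 25), cursors c1@9 c4@9 c2@19 c3@24, authorship ..14114144......2222.3333
Authorship (.=original, N=cursor N): . . 1 4 1 1 4 1 4 4 . . . . . . 2 2 2 2 . 3 3 3 3
Index 17: author = 2

Answer: cursor 2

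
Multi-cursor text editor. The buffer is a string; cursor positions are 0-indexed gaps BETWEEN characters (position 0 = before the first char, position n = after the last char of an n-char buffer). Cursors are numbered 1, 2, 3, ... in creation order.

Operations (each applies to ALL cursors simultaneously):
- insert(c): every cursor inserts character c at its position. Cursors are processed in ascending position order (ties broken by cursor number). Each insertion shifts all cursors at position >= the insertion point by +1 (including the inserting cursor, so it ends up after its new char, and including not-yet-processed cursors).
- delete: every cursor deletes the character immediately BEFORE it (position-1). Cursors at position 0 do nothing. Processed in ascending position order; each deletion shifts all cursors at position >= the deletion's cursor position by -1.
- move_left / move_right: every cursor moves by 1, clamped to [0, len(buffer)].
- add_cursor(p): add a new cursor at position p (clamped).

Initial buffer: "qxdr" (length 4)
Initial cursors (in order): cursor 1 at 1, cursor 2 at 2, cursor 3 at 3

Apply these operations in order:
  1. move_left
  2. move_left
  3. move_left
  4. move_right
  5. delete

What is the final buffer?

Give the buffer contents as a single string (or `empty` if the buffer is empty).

After op 1 (move_left): buffer="qxdr" (len 4), cursors c1@0 c2@1 c3@2, authorship ....
After op 2 (move_left): buffer="qxdr" (len 4), cursors c1@0 c2@0 c3@1, authorship ....
After op 3 (move_left): buffer="qxdr" (len 4), cursors c1@0 c2@0 c3@0, authorship ....
After op 4 (move_right): buffer="qxdr" (len 4), cursors c1@1 c2@1 c3@1, authorship ....
After op 5 (delete): buffer="xdr" (len 3), cursors c1@0 c2@0 c3@0, authorship ...

Answer: xdr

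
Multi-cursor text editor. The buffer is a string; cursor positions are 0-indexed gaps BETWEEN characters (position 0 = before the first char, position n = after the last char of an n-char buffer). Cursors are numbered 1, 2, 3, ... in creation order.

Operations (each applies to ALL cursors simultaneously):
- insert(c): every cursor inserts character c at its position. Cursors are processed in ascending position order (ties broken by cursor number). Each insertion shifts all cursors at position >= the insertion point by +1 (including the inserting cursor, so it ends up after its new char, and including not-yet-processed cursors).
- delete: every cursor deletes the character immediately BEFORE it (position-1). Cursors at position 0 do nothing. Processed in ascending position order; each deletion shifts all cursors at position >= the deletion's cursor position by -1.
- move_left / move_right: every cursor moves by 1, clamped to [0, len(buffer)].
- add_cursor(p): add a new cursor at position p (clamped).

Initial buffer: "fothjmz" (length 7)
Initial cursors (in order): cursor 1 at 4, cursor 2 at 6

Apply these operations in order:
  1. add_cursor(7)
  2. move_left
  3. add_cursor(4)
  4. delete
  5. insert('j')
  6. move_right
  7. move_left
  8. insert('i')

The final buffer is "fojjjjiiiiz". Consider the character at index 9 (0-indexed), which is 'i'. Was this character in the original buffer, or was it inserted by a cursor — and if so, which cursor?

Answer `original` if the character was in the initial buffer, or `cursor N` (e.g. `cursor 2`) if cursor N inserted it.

Answer: cursor 4

Derivation:
After op 1 (add_cursor(7)): buffer="fothjmz" (len 7), cursors c1@4 c2@6 c3@7, authorship .......
After op 2 (move_left): buffer="fothjmz" (len 7), cursors c1@3 c2@5 c3@6, authorship .......
After op 3 (add_cursor(4)): buffer="fothjmz" (len 7), cursors c1@3 c4@4 c2@5 c3@6, authorship .......
After op 4 (delete): buffer="foz" (len 3), cursors c1@2 c2@2 c3@2 c4@2, authorship ...
After op 5 (insert('j')): buffer="fojjjjz" (len 7), cursors c1@6 c2@6 c3@6 c4@6, authorship ..1234.
After op 6 (move_right): buffer="fojjjjz" (len 7), cursors c1@7 c2@7 c3@7 c4@7, authorship ..1234.
After op 7 (move_left): buffer="fojjjjz" (len 7), cursors c1@6 c2@6 c3@6 c4@6, authorship ..1234.
After op 8 (insert('i')): buffer="fojjjjiiiiz" (len 11), cursors c1@10 c2@10 c3@10 c4@10, authorship ..12341234.
Authorship (.=original, N=cursor N): . . 1 2 3 4 1 2 3 4 .
Index 9: author = 4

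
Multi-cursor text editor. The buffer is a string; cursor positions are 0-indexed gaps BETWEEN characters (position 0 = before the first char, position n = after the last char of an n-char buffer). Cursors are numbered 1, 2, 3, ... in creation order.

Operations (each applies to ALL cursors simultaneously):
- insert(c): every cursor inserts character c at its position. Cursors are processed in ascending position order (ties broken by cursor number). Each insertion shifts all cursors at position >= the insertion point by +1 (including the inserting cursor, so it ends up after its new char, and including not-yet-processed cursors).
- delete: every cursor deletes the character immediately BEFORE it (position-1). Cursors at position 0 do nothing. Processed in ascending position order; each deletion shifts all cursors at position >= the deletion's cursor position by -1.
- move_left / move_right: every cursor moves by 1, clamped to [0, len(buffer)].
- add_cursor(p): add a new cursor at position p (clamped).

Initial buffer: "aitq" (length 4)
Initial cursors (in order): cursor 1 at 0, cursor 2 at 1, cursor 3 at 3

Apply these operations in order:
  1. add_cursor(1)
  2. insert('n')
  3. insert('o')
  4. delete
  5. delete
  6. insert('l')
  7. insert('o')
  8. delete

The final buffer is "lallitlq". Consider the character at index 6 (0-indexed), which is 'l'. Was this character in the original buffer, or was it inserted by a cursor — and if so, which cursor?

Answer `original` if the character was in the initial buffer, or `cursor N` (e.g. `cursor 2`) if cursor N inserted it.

Answer: cursor 3

Derivation:
After op 1 (add_cursor(1)): buffer="aitq" (len 4), cursors c1@0 c2@1 c4@1 c3@3, authorship ....
After op 2 (insert('n')): buffer="nannitnq" (len 8), cursors c1@1 c2@4 c4@4 c3@7, authorship 1.24..3.
After op 3 (insert('o')): buffer="noannooitnoq" (len 12), cursors c1@2 c2@7 c4@7 c3@11, authorship 11.2424..33.
After op 4 (delete): buffer="nannitnq" (len 8), cursors c1@1 c2@4 c4@4 c3@7, authorship 1.24..3.
After op 5 (delete): buffer="aitq" (len 4), cursors c1@0 c2@1 c4@1 c3@3, authorship ....
After op 6 (insert('l')): buffer="lallitlq" (len 8), cursors c1@1 c2@4 c4@4 c3@7, authorship 1.24..3.
After op 7 (insert('o')): buffer="loallooitloq" (len 12), cursors c1@2 c2@7 c4@7 c3@11, authorship 11.2424..33.
After op 8 (delete): buffer="lallitlq" (len 8), cursors c1@1 c2@4 c4@4 c3@7, authorship 1.24..3.
Authorship (.=original, N=cursor N): 1 . 2 4 . . 3 .
Index 6: author = 3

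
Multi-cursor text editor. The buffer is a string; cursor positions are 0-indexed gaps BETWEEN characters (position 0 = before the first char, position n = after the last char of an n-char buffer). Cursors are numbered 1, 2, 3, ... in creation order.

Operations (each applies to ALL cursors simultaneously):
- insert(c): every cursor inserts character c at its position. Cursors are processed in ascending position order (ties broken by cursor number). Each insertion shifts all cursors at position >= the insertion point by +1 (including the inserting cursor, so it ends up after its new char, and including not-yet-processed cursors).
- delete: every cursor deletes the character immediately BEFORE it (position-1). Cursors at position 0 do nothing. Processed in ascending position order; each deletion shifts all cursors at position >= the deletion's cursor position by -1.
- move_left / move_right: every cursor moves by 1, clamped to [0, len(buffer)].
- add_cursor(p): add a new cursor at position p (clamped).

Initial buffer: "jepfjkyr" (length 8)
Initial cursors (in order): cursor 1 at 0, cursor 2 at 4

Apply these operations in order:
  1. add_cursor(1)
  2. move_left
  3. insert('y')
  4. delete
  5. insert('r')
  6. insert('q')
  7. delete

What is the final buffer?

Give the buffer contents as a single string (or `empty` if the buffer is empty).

After op 1 (add_cursor(1)): buffer="jepfjkyr" (len 8), cursors c1@0 c3@1 c2@4, authorship ........
After op 2 (move_left): buffer="jepfjkyr" (len 8), cursors c1@0 c3@0 c2@3, authorship ........
After op 3 (insert('y')): buffer="yyjepyfjkyr" (len 11), cursors c1@2 c3@2 c2@6, authorship 13...2.....
After op 4 (delete): buffer="jepfjkyr" (len 8), cursors c1@0 c3@0 c2@3, authorship ........
After op 5 (insert('r')): buffer="rrjeprfjkyr" (len 11), cursors c1@2 c3@2 c2@6, authorship 13...2.....
After op 6 (insert('q')): buffer="rrqqjeprqfjkyr" (len 14), cursors c1@4 c3@4 c2@9, authorship 1313...22.....
After op 7 (delete): buffer="rrjeprfjkyr" (len 11), cursors c1@2 c3@2 c2@6, authorship 13...2.....

Answer: rrjeprfjkyr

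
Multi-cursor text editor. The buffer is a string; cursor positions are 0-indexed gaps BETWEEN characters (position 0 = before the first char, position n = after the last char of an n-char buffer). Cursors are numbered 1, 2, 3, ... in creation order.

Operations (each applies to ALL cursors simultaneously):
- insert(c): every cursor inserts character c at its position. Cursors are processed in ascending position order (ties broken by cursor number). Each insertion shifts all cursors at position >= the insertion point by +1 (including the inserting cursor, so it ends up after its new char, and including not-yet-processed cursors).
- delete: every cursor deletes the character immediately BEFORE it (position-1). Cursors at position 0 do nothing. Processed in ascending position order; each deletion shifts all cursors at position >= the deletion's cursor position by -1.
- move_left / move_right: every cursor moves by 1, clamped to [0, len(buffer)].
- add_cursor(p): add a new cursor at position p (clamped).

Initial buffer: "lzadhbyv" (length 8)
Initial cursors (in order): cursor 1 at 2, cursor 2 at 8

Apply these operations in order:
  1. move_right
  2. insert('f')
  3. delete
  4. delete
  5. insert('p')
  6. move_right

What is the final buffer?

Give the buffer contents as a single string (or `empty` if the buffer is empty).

After op 1 (move_right): buffer="lzadhbyv" (len 8), cursors c1@3 c2@8, authorship ........
After op 2 (insert('f')): buffer="lzafdhbyvf" (len 10), cursors c1@4 c2@10, authorship ...1.....2
After op 3 (delete): buffer="lzadhbyv" (len 8), cursors c1@3 c2@8, authorship ........
After op 4 (delete): buffer="lzdhby" (len 6), cursors c1@2 c2@6, authorship ......
After op 5 (insert('p')): buffer="lzpdhbyp" (len 8), cursors c1@3 c2@8, authorship ..1....2
After op 6 (move_right): buffer="lzpdhbyp" (len 8), cursors c1@4 c2@8, authorship ..1....2

Answer: lzpdhbyp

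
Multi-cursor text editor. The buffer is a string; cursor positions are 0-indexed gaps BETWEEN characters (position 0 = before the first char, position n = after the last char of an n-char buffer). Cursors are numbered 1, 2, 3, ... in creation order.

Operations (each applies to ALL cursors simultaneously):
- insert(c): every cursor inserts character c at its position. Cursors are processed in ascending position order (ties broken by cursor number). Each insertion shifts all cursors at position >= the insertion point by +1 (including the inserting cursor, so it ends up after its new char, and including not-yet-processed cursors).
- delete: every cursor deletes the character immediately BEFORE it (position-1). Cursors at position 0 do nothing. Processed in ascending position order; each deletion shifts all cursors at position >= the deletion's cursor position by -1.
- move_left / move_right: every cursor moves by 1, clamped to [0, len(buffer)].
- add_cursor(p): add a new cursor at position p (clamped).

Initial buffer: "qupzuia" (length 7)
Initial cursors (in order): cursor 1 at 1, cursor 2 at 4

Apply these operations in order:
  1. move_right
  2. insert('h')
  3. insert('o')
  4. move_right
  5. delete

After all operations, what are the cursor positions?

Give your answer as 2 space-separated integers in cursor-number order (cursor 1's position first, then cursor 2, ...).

Answer: 4 8

Derivation:
After op 1 (move_right): buffer="qupzuia" (len 7), cursors c1@2 c2@5, authorship .......
After op 2 (insert('h')): buffer="quhpzuhia" (len 9), cursors c1@3 c2@7, authorship ..1...2..
After op 3 (insert('o')): buffer="quhopzuhoia" (len 11), cursors c1@4 c2@9, authorship ..11...22..
After op 4 (move_right): buffer="quhopzuhoia" (len 11), cursors c1@5 c2@10, authorship ..11...22..
After op 5 (delete): buffer="quhozuhoa" (len 9), cursors c1@4 c2@8, authorship ..11..22.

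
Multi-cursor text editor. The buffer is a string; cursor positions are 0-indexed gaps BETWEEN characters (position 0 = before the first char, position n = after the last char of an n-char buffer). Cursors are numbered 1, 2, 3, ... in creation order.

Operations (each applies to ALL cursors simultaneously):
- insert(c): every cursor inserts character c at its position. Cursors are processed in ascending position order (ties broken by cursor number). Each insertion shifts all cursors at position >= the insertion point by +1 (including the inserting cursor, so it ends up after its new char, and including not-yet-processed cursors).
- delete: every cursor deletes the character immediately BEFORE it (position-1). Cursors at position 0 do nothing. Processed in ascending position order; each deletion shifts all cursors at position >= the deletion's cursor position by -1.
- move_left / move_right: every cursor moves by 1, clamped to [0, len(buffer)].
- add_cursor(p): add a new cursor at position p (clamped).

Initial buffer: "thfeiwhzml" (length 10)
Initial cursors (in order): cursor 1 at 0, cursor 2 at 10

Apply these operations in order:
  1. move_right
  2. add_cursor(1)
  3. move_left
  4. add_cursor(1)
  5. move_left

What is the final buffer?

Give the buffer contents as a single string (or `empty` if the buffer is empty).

Answer: thfeiwhzml

Derivation:
After op 1 (move_right): buffer="thfeiwhzml" (len 10), cursors c1@1 c2@10, authorship ..........
After op 2 (add_cursor(1)): buffer="thfeiwhzml" (len 10), cursors c1@1 c3@1 c2@10, authorship ..........
After op 3 (move_left): buffer="thfeiwhzml" (len 10), cursors c1@0 c3@0 c2@9, authorship ..........
After op 4 (add_cursor(1)): buffer="thfeiwhzml" (len 10), cursors c1@0 c3@0 c4@1 c2@9, authorship ..........
After op 5 (move_left): buffer="thfeiwhzml" (len 10), cursors c1@0 c3@0 c4@0 c2@8, authorship ..........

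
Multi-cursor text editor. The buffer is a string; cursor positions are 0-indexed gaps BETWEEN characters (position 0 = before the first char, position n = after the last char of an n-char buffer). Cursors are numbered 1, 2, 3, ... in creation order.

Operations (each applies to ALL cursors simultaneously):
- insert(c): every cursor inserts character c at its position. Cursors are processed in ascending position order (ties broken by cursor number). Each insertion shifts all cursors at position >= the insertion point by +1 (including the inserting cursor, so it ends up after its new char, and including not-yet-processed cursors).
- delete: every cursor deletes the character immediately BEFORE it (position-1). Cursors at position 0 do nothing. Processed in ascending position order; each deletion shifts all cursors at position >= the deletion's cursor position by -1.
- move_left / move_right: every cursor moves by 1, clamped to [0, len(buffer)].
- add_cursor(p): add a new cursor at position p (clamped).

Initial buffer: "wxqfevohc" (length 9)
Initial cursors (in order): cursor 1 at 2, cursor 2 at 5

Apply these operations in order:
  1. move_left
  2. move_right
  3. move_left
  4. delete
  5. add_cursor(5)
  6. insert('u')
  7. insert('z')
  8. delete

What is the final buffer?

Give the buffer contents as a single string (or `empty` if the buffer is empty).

After op 1 (move_left): buffer="wxqfevohc" (len 9), cursors c1@1 c2@4, authorship .........
After op 2 (move_right): buffer="wxqfevohc" (len 9), cursors c1@2 c2@5, authorship .........
After op 3 (move_left): buffer="wxqfevohc" (len 9), cursors c1@1 c2@4, authorship .........
After op 4 (delete): buffer="xqevohc" (len 7), cursors c1@0 c2@2, authorship .......
After op 5 (add_cursor(5)): buffer="xqevohc" (len 7), cursors c1@0 c2@2 c3@5, authorship .......
After op 6 (insert('u')): buffer="uxquevouhc" (len 10), cursors c1@1 c2@4 c3@8, authorship 1..2...3..
After op 7 (insert('z')): buffer="uzxquzevouzhc" (len 13), cursors c1@2 c2@6 c3@11, authorship 11..22...33..
After op 8 (delete): buffer="uxquevouhc" (len 10), cursors c1@1 c2@4 c3@8, authorship 1..2...3..

Answer: uxquevouhc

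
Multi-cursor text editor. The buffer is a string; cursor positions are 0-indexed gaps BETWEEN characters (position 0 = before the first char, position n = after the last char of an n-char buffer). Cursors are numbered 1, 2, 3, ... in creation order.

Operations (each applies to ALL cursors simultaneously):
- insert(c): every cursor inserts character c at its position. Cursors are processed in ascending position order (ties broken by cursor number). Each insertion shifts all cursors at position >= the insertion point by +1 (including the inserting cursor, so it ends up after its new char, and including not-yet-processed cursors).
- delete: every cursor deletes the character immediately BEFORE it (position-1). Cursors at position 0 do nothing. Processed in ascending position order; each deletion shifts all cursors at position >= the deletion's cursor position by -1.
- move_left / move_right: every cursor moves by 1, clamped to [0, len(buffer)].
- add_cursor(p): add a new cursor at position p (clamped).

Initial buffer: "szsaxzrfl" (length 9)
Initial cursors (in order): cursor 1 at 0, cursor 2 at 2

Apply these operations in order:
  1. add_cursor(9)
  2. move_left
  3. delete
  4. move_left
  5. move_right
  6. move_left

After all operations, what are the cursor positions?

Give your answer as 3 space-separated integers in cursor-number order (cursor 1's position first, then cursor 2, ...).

Answer: 0 0 5

Derivation:
After op 1 (add_cursor(9)): buffer="szsaxzrfl" (len 9), cursors c1@0 c2@2 c3@9, authorship .........
After op 2 (move_left): buffer="szsaxzrfl" (len 9), cursors c1@0 c2@1 c3@8, authorship .........
After op 3 (delete): buffer="zsaxzrl" (len 7), cursors c1@0 c2@0 c3@6, authorship .......
After op 4 (move_left): buffer="zsaxzrl" (len 7), cursors c1@0 c2@0 c3@5, authorship .......
After op 5 (move_right): buffer="zsaxzrl" (len 7), cursors c1@1 c2@1 c3@6, authorship .......
After op 6 (move_left): buffer="zsaxzrl" (len 7), cursors c1@0 c2@0 c3@5, authorship .......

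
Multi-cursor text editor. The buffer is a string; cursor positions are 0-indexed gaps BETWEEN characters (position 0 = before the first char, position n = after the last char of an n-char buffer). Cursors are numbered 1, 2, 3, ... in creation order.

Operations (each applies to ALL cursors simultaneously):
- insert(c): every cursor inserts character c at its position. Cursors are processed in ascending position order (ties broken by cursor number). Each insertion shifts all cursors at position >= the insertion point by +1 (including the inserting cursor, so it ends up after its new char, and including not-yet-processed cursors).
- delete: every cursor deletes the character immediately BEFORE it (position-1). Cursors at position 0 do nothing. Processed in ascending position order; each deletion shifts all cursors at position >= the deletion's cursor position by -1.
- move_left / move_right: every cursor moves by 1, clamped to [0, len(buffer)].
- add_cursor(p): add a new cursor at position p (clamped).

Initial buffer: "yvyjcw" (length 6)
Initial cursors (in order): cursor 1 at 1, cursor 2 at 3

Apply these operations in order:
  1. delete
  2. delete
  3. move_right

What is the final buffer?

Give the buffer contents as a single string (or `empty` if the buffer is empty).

Answer: jcw

Derivation:
After op 1 (delete): buffer="vjcw" (len 4), cursors c1@0 c2@1, authorship ....
After op 2 (delete): buffer="jcw" (len 3), cursors c1@0 c2@0, authorship ...
After op 3 (move_right): buffer="jcw" (len 3), cursors c1@1 c2@1, authorship ...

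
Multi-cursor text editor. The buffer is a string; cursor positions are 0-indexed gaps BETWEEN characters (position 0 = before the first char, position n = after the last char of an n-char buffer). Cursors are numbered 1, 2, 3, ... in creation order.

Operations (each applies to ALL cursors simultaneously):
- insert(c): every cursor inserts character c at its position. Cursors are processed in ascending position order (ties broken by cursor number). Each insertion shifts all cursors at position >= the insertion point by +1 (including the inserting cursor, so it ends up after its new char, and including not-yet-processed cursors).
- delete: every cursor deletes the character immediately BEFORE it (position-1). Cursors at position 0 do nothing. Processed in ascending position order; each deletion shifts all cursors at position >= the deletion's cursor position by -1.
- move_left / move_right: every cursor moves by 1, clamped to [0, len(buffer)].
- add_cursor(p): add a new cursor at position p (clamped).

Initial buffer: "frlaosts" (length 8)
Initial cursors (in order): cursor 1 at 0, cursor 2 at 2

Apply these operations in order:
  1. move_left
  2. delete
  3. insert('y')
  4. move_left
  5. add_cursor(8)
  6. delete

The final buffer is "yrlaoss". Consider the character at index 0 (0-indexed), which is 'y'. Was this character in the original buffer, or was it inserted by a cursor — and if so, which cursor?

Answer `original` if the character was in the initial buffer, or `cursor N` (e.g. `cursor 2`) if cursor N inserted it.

After op 1 (move_left): buffer="frlaosts" (len 8), cursors c1@0 c2@1, authorship ........
After op 2 (delete): buffer="rlaosts" (len 7), cursors c1@0 c2@0, authorship .......
After op 3 (insert('y')): buffer="yyrlaosts" (len 9), cursors c1@2 c2@2, authorship 12.......
After op 4 (move_left): buffer="yyrlaosts" (len 9), cursors c1@1 c2@1, authorship 12.......
After op 5 (add_cursor(8)): buffer="yyrlaosts" (len 9), cursors c1@1 c2@1 c3@8, authorship 12.......
After op 6 (delete): buffer="yrlaoss" (len 7), cursors c1@0 c2@0 c3@6, authorship 2......
Authorship (.=original, N=cursor N): 2 . . . . . .
Index 0: author = 2

Answer: cursor 2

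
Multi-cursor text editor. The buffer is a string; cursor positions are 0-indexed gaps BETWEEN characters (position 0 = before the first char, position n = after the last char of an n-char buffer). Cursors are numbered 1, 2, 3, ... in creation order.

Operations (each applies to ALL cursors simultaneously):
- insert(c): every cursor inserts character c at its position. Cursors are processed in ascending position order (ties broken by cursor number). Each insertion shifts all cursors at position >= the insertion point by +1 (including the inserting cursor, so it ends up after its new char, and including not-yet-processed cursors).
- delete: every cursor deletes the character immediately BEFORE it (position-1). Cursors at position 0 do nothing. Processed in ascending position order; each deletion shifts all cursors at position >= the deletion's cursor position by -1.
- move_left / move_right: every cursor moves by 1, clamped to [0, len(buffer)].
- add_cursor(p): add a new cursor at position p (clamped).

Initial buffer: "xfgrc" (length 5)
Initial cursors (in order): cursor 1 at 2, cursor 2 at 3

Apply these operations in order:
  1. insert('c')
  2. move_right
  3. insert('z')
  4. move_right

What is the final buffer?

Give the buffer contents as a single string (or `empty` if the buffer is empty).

After op 1 (insert('c')): buffer="xfcgcrc" (len 7), cursors c1@3 c2@5, authorship ..1.2..
After op 2 (move_right): buffer="xfcgcrc" (len 7), cursors c1@4 c2@6, authorship ..1.2..
After op 3 (insert('z')): buffer="xfcgzcrzc" (len 9), cursors c1@5 c2@8, authorship ..1.12.2.
After op 4 (move_right): buffer="xfcgzcrzc" (len 9), cursors c1@6 c2@9, authorship ..1.12.2.

Answer: xfcgzcrzc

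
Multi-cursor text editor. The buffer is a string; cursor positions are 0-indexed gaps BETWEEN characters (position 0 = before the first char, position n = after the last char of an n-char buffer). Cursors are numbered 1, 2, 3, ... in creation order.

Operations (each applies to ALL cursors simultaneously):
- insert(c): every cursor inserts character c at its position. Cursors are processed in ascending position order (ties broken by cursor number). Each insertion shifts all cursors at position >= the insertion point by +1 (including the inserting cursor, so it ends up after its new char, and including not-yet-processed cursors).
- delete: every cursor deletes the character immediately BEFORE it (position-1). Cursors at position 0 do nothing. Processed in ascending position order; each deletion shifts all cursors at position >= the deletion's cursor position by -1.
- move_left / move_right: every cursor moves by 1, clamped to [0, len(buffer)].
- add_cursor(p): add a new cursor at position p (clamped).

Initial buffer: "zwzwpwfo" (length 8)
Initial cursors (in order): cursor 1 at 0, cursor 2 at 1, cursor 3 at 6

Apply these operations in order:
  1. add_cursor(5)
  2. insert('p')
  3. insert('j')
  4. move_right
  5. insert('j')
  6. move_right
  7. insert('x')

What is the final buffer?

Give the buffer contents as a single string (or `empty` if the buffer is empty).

After op 1 (add_cursor(5)): buffer="zwzwpwfo" (len 8), cursors c1@0 c2@1 c4@5 c3@6, authorship ........
After op 2 (insert('p')): buffer="pzpwzwppwpfo" (len 12), cursors c1@1 c2@3 c4@8 c3@10, authorship 1.2....4.3..
After op 3 (insert('j')): buffer="pjzpjwzwppjwpjfo" (len 16), cursors c1@2 c2@5 c4@11 c3@14, authorship 11.22....44.33..
After op 4 (move_right): buffer="pjzpjwzwppjwpjfo" (len 16), cursors c1@3 c2@6 c4@12 c3@15, authorship 11.22....44.33..
After op 5 (insert('j')): buffer="pjzjpjwjzwppjwjpjfjo" (len 20), cursors c1@4 c2@8 c4@15 c3@19, authorship 11.122.2...44.433.3.
After op 6 (move_right): buffer="pjzjpjwjzwppjwjpjfjo" (len 20), cursors c1@5 c2@9 c4@16 c3@20, authorship 11.122.2...44.433.3.
After op 7 (insert('x')): buffer="pjzjpxjwjzxwppjwjpxjfjox" (len 24), cursors c1@6 c2@11 c4@19 c3@24, authorship 11.1212.2.2..44.4343.3.3

Answer: pjzjpxjwjzxwppjwjpxjfjox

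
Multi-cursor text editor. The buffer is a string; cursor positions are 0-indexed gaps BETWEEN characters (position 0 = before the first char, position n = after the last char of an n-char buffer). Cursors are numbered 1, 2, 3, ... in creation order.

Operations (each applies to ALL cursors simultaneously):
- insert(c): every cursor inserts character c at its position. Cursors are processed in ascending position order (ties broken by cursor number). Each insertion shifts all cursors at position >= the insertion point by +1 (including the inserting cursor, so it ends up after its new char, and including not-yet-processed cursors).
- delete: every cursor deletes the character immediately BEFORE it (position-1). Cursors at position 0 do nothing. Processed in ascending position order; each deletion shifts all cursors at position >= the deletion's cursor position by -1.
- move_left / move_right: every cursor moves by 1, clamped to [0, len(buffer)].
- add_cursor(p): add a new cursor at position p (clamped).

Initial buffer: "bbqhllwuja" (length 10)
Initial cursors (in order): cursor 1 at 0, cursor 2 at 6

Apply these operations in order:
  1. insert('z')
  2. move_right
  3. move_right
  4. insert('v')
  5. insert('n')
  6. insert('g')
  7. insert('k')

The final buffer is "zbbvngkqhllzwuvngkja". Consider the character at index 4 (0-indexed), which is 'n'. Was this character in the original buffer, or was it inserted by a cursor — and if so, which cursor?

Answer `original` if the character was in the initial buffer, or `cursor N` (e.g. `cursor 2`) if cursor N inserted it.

Answer: cursor 1

Derivation:
After op 1 (insert('z')): buffer="zbbqhllzwuja" (len 12), cursors c1@1 c2@8, authorship 1......2....
After op 2 (move_right): buffer="zbbqhllzwuja" (len 12), cursors c1@2 c2@9, authorship 1......2....
After op 3 (move_right): buffer="zbbqhllzwuja" (len 12), cursors c1@3 c2@10, authorship 1......2....
After op 4 (insert('v')): buffer="zbbvqhllzwuvja" (len 14), cursors c1@4 c2@12, authorship 1..1....2..2..
After op 5 (insert('n')): buffer="zbbvnqhllzwuvnja" (len 16), cursors c1@5 c2@14, authorship 1..11....2..22..
After op 6 (insert('g')): buffer="zbbvngqhllzwuvngja" (len 18), cursors c1@6 c2@16, authorship 1..111....2..222..
After op 7 (insert('k')): buffer="zbbvngkqhllzwuvngkja" (len 20), cursors c1@7 c2@18, authorship 1..1111....2..2222..
Authorship (.=original, N=cursor N): 1 . . 1 1 1 1 . . . . 2 . . 2 2 2 2 . .
Index 4: author = 1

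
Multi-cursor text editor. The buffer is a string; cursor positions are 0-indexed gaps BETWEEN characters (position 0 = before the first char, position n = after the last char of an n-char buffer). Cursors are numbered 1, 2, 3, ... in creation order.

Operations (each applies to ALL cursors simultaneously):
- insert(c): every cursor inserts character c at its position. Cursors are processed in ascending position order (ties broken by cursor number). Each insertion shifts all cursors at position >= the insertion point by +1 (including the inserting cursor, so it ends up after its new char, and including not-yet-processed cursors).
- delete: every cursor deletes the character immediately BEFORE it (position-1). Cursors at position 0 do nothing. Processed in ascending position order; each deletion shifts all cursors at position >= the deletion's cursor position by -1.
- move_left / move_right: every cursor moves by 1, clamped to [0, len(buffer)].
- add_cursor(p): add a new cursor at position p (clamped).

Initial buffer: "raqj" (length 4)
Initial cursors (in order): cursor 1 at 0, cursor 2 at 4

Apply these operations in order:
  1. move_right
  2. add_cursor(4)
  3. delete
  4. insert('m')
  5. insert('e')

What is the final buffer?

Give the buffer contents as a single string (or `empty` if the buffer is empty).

Answer: meammee

Derivation:
After op 1 (move_right): buffer="raqj" (len 4), cursors c1@1 c2@4, authorship ....
After op 2 (add_cursor(4)): buffer="raqj" (len 4), cursors c1@1 c2@4 c3@4, authorship ....
After op 3 (delete): buffer="a" (len 1), cursors c1@0 c2@1 c3@1, authorship .
After op 4 (insert('m')): buffer="mamm" (len 4), cursors c1@1 c2@4 c3@4, authorship 1.23
After op 5 (insert('e')): buffer="meammee" (len 7), cursors c1@2 c2@7 c3@7, authorship 11.2323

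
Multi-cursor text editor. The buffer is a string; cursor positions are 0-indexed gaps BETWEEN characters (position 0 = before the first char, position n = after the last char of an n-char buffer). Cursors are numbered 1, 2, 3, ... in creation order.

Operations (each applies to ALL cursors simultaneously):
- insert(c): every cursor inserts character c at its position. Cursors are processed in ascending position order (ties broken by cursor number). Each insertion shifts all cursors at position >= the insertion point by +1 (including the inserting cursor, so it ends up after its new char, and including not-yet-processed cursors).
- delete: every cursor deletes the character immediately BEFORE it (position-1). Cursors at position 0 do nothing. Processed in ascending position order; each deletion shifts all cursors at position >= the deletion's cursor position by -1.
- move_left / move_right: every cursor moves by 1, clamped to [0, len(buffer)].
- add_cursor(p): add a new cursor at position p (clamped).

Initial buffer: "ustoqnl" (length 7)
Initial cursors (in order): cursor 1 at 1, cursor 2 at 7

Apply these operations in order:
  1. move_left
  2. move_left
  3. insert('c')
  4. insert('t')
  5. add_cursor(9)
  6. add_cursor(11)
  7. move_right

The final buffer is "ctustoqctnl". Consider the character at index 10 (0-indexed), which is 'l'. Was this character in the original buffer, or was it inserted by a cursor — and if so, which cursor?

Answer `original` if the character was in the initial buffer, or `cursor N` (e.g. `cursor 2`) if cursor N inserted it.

After op 1 (move_left): buffer="ustoqnl" (len 7), cursors c1@0 c2@6, authorship .......
After op 2 (move_left): buffer="ustoqnl" (len 7), cursors c1@0 c2@5, authorship .......
After op 3 (insert('c')): buffer="custoqcnl" (len 9), cursors c1@1 c2@7, authorship 1.....2..
After op 4 (insert('t')): buffer="ctustoqctnl" (len 11), cursors c1@2 c2@9, authorship 11.....22..
After op 5 (add_cursor(9)): buffer="ctustoqctnl" (len 11), cursors c1@2 c2@9 c3@9, authorship 11.....22..
After op 6 (add_cursor(11)): buffer="ctustoqctnl" (len 11), cursors c1@2 c2@9 c3@9 c4@11, authorship 11.....22..
After op 7 (move_right): buffer="ctustoqctnl" (len 11), cursors c1@3 c2@10 c3@10 c4@11, authorship 11.....22..
Authorship (.=original, N=cursor N): 1 1 . . . . . 2 2 . .
Index 10: author = original

Answer: original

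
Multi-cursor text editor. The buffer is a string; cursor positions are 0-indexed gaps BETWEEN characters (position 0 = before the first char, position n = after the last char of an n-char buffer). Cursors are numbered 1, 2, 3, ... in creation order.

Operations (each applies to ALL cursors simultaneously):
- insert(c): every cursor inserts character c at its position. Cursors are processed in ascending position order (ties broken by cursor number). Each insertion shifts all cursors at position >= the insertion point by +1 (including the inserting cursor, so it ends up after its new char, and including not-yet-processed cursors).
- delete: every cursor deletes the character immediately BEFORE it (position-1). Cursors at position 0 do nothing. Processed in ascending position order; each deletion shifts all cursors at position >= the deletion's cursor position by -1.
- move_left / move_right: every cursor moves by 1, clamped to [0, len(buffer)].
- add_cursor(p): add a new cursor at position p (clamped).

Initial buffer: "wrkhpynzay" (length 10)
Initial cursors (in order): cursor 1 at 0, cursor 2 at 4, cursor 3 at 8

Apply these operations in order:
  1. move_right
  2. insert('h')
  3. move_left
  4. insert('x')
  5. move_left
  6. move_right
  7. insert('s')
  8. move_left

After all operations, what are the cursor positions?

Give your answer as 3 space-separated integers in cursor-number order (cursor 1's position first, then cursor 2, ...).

Answer: 2 9 16

Derivation:
After op 1 (move_right): buffer="wrkhpynzay" (len 10), cursors c1@1 c2@5 c3@9, authorship ..........
After op 2 (insert('h')): buffer="whrkhphynzahy" (len 13), cursors c1@2 c2@7 c3@12, authorship .1....2....3.
After op 3 (move_left): buffer="whrkhphynzahy" (len 13), cursors c1@1 c2@6 c3@11, authorship .1....2....3.
After op 4 (insert('x')): buffer="wxhrkhpxhynzaxhy" (len 16), cursors c1@2 c2@8 c3@14, authorship .11....22....33.
After op 5 (move_left): buffer="wxhrkhpxhynzaxhy" (len 16), cursors c1@1 c2@7 c3@13, authorship .11....22....33.
After op 6 (move_right): buffer="wxhrkhpxhynzaxhy" (len 16), cursors c1@2 c2@8 c3@14, authorship .11....22....33.
After op 7 (insert('s')): buffer="wxshrkhpxshynzaxshy" (len 19), cursors c1@3 c2@10 c3@17, authorship .111....222....333.
After op 8 (move_left): buffer="wxshrkhpxshynzaxshy" (len 19), cursors c1@2 c2@9 c3@16, authorship .111....222....333.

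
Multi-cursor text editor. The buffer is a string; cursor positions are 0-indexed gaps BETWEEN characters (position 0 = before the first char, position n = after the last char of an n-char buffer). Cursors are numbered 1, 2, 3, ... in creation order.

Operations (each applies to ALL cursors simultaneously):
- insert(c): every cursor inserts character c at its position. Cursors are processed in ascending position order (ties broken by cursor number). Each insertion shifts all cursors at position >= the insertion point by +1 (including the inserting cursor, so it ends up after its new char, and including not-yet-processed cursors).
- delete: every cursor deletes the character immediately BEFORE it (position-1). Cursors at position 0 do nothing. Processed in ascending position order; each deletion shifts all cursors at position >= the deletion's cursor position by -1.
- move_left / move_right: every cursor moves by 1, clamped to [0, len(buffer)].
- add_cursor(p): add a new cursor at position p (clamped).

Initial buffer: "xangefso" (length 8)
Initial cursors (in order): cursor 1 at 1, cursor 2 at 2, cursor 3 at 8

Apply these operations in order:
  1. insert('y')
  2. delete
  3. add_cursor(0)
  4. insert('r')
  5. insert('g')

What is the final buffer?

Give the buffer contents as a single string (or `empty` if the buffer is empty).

After op 1 (insert('y')): buffer="xyayngefsoy" (len 11), cursors c1@2 c2@4 c3@11, authorship .1.2......3
After op 2 (delete): buffer="xangefso" (len 8), cursors c1@1 c2@2 c3@8, authorship ........
After op 3 (add_cursor(0)): buffer="xangefso" (len 8), cursors c4@0 c1@1 c2@2 c3@8, authorship ........
After op 4 (insert('r')): buffer="rxrarngefsor" (len 12), cursors c4@1 c1@3 c2@5 c3@12, authorship 4.1.2......3
After op 5 (insert('g')): buffer="rgxrgargngefsorg" (len 16), cursors c4@2 c1@5 c2@8 c3@16, authorship 44.11.22......33

Answer: rgxrgargngefsorg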